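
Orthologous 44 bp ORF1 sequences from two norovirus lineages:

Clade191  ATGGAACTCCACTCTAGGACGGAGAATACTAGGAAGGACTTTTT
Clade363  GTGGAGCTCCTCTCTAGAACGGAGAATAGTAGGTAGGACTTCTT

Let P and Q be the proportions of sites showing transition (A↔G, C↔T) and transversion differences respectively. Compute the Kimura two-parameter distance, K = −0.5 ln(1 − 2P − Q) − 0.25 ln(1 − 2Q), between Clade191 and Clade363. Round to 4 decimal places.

The sequences differ at positions 1 (A/G, transition), 6 (A/G, transition), 11 (A/T, transversion), 18 (G/A, transition), 29 (C/G, transversion), 34 (A/T, transversion), 42 (T/C, transition).
Of the 7 differences, 4 transitions and 3 transversions over 44 sites: P = 4/44 = 0.090909, Q = 3/44 = 0.068182.
d = −0.5·ln(0.750000) − 0.25·ln(0.863636) = −0.5·(-0.287682) − 0.25·(-0.146604) = 0.1805.

0.1805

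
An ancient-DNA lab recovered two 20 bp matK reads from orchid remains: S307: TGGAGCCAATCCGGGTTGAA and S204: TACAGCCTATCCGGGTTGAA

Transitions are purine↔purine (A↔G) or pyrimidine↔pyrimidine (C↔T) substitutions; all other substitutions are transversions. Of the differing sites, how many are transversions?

Mismatches occur at site 2 (G→A, transition), site 3 (G→C, transversion), site 8 (A→T, transversion).
Of the 3 differences, 1 transition and 2 transversions, so the answer is 2.

2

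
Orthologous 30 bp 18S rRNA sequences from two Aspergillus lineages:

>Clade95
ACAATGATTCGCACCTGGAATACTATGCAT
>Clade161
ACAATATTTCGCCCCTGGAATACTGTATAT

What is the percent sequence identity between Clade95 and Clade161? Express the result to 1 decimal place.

Differing sites — 6:G/A; 7:A/T; 13:A/C; 25:A/G; 27:G/A; 28:C/T.
24 of the 30 sites match, so the percent identity is 24/30 × 100 = 80.0%.

80.0%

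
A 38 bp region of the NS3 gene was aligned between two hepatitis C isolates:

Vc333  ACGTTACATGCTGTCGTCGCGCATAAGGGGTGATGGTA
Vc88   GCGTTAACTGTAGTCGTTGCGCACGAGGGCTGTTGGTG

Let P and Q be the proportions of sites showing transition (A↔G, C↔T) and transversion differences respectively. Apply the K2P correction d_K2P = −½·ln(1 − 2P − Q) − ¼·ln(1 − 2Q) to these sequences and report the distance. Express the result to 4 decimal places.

0.3729

The sequences differ at positions 1 (A/G, transition), 7 (C/A, transversion), 8 (A/C, transversion), 11 (C/T, transition), 12 (T/A, transversion), 18 (C/T, transition), 24 (T/C, transition), 25 (A/G, transition), 30 (G/C, transversion), 33 (A/T, transversion), 38 (A/G, transition).
Of the 11 differences, 6 transitions and 5 transversions over 38 sites: P = 6/38 = 0.157895, Q = 5/38 = 0.131579.
d = −0.5·ln(0.552631) − 0.25·ln(0.736842) = −0.5·(-0.593065) − 0.25·(-0.305382) = 0.3729.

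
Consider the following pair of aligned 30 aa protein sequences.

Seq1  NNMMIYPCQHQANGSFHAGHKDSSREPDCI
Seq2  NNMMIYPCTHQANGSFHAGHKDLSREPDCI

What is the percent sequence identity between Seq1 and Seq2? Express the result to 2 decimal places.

93.33%

The sequences differ at positions 9 (Q/T), 23 (S/L).
28 of the 30 sites match, so the percent identity is 28/30 × 100 = 93.33%.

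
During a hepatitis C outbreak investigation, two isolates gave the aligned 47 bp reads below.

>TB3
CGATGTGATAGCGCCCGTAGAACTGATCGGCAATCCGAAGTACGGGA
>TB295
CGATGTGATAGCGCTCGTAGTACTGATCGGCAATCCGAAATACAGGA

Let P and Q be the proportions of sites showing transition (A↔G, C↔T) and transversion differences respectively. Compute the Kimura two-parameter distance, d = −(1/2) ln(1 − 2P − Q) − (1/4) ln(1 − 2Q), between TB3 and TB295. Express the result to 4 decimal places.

The sequences differ at positions 15 (C/T, transition), 21 (A/T, transversion), 40 (G/A, transition), 44 (G/A, transition).
Of the 4 differences, 3 transitions and 1 transversion over 47 sites: P = 3/47 = 0.063830, Q = 1/47 = 0.021277.
d = −0.5·ln(0.851063) − 0.25·ln(0.957446) = −0.5·(-0.161269) − 0.25·(-0.043486) = 0.0915.

0.0915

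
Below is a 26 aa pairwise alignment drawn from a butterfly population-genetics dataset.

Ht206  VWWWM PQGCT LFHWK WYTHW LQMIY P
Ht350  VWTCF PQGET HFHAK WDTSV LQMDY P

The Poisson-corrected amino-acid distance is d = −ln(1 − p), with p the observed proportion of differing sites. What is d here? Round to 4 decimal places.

The sequences differ at positions 3 (W/T), 4 (W/C), 5 (M/F), 9 (C/E), 11 (L/H), 14 (W/A), 17 (Y/D), 19 (H/S), 20 (W/V), 24 (I/D).
p = 10/26 = 0.384615.
d = −ln(1 − 0.384615) = −ln(0.615385) = 0.4855.

0.4855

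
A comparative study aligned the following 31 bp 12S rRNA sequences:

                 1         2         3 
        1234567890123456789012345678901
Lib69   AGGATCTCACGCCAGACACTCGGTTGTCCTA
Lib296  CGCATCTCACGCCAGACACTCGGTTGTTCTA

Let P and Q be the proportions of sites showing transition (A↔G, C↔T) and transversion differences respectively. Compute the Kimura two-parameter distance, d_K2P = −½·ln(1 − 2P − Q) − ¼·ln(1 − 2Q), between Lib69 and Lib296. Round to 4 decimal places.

Mismatches occur at site 1 (A↔C, transversion), site 3 (G↔C, transversion), site 28 (C↔T, transition).
Of the 3 differences, 1 transition and 2 transversions over 31 sites: P = 1/31 = 0.032258, Q = 2/31 = 0.064516.
d = −0.5·ln(0.870968) − 0.25·ln(0.870968) = −0.5·(-0.138150) − 0.25·(-0.138150) = 0.1036.

0.1036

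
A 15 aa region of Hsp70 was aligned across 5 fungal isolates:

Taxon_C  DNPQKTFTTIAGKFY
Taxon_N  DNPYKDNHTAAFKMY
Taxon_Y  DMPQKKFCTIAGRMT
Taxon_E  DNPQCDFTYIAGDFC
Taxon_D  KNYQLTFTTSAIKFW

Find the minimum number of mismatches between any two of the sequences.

5

Pairwise Hamming distances:
  Taxon_C vs Taxon_N: 7
  Taxon_C vs Taxon_Y: 6
  Taxon_C vs Taxon_E: 5
  Taxon_C vs Taxon_D: 6
  Taxon_N vs Taxon_Y: 9
  Taxon_N vs Taxon_E: 10
  Taxon_N vs Taxon_D: 11
  Taxon_Y vs Taxon_E: 8
  Taxon_Y vs Taxon_D: 11
  Taxon_E vs Taxon_D: 9
The smallest is 5, between Taxon_C and Taxon_E.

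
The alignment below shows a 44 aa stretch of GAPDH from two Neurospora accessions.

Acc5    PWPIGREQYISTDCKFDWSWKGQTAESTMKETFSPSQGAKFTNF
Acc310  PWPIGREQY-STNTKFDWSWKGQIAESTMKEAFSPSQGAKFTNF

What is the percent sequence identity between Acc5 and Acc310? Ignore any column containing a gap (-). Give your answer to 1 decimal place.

90.7%

Excluding the 1 gap column leaves 43 comparable sites.
Differing sites — 13:D/N; 14:C/T; 24:T/I; 32:T/A.
39 of the 43 comparable sites match, so the percent identity is 39/43 × 100 = 90.7%.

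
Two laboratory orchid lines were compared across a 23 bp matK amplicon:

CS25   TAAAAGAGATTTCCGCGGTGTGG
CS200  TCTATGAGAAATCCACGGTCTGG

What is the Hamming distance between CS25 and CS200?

7

Differing sites — 2:A/C; 3:A/T; 5:A/T; 10:T/A; 11:T/A; 15:G/A; 20:G/C.
That gives 7 mismatches out of 23 aligned sites, so the Hamming distance is 7.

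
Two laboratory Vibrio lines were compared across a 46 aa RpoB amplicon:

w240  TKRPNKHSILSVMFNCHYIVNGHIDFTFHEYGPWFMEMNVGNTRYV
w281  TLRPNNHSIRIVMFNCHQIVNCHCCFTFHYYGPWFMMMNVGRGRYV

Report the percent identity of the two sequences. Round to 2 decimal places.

Differing sites — 2:K/L; 6:K/N; 10:L/R; 11:S/I; 18:Y/Q; 22:G/C; 24:I/C; 25:D/C; 30:E/Y; 37:E/M; 42:N/R; 43:T/G.
34 of the 46 sites match, so the percent identity is 34/46 × 100 = 73.91%.

73.91%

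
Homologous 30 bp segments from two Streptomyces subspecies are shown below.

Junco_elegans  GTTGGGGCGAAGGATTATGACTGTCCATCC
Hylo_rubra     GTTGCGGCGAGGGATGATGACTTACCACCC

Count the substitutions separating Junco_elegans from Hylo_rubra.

6

Mismatches occur at site 5 (G→C), site 11 (A→G), site 16 (T→G), site 23 (G→T), site 24 (T→A), site 28 (T→C).
That gives 6 mismatches out of 30 aligned sites, so the Hamming distance is 6.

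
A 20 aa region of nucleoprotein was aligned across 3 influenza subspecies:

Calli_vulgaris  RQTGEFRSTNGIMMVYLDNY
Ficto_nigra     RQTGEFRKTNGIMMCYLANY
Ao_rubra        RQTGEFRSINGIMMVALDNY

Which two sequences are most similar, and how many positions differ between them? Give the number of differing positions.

Pairwise Hamming distances:
  Calli_vulgaris vs Ficto_nigra: 3
  Calli_vulgaris vs Ao_rubra: 2
  Ficto_nigra vs Ao_rubra: 5
The smallest is 2, between Calli_vulgaris and Ao_rubra.

2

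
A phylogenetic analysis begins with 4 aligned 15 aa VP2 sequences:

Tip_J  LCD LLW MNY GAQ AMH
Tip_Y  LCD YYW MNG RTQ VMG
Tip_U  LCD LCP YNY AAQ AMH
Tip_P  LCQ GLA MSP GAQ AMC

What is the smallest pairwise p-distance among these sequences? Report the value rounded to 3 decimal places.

Pairwise Hamming distances:
  Tip_J vs Tip_Y: 7
  Tip_J vs Tip_U: 4
  Tip_J vs Tip_P: 6
  Tip_Y vs Tip_U: 9
  Tip_Y vs Tip_P: 10
  Tip_U vs Tip_P: 9
The smallest is 4 mismatches, between Tip_J and Tip_U; p = 4/15 = 0.267.

0.267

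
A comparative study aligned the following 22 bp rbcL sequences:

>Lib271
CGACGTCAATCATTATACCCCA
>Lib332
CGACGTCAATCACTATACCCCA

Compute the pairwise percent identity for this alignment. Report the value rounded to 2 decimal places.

95.45%

A single mismatch occurs at site 13 (T/C).
21 of the 22 sites match, so the percent identity is 21/22 × 100 = 95.45%.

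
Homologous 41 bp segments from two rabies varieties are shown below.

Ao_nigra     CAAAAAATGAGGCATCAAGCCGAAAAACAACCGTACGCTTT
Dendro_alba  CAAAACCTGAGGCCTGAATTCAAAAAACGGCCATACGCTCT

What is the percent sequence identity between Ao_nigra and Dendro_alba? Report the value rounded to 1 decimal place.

73.2%

Differing sites — 6:A/C; 7:A/C; 14:A/C; 16:C/G; 19:G/T; 20:C/T; 22:G/A; 29:A/G; 30:A/G; 33:G/A; 40:T/C.
30 of the 41 sites match, so the percent identity is 30/41 × 100 = 73.2%.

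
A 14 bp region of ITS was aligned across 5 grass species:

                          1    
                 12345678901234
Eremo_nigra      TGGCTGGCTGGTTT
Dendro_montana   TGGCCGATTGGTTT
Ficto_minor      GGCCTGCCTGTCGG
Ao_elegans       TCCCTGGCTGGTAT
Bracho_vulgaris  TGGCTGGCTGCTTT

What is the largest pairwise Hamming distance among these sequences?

9

Pairwise Hamming distances:
  Eremo_nigra vs Dendro_montana: 3
  Eremo_nigra vs Ficto_minor: 7
  Eremo_nigra vs Ao_elegans: 3
  Eremo_nigra vs Bracho_vulgaris: 1
  Dendro_montana vs Ficto_minor: 9
  Dendro_montana vs Ao_elegans: 6
  Dendro_montana vs Bracho_vulgaris: 4
  Ficto_minor vs Ao_elegans: 7
  Ficto_minor vs Bracho_vulgaris: 7
  Ao_elegans vs Bracho_vulgaris: 4
The largest is 9, between Dendro_montana and Ficto_minor.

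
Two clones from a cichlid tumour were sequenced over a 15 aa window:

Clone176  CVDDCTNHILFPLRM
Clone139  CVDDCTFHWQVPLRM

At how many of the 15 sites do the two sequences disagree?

4

Mismatches occur at site 7 (N↔F), site 9 (I↔W), site 10 (L↔Q), site 11 (F↔V).
That gives 4 mismatches out of 15 aligned sites, so the Hamming distance is 4.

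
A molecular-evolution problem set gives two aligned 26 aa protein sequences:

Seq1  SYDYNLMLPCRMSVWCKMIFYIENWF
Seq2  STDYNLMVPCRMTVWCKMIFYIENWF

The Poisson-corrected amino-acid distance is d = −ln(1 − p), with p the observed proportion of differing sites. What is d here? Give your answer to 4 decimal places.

0.1226

The sequences differ at positions 2 (Y/T), 8 (L/V), 13 (S/T).
p = 3/26 = 0.115385.
d = −ln(1 − 0.115385) = −ln(0.884615) = 0.1226.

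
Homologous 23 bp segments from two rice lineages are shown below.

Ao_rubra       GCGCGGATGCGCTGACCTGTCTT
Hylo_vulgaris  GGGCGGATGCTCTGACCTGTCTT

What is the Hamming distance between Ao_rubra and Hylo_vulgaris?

Mismatches occur at site 2 (C↔G), site 11 (G↔T).
That gives 2 mismatches out of 23 aligned sites, so the Hamming distance is 2.

2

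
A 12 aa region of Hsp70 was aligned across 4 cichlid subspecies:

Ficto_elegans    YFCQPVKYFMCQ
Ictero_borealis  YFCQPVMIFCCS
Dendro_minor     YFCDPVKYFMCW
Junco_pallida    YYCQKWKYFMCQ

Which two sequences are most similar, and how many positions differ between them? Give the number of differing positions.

2

Pairwise Hamming distances:
  Ficto_elegans vs Ictero_borealis: 4
  Ficto_elegans vs Dendro_minor: 2
  Ficto_elegans vs Junco_pallida: 3
  Ictero_borealis vs Dendro_minor: 5
  Ictero_borealis vs Junco_pallida: 7
  Dendro_minor vs Junco_pallida: 5
The smallest is 2, between Ficto_elegans and Dendro_minor.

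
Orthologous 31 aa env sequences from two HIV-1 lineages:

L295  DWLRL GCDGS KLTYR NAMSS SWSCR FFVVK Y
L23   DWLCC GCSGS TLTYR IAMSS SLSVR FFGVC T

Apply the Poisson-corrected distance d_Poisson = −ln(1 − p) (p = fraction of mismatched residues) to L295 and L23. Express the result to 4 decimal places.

0.3895

Mismatches occur at site 4 (R/C), site 5 (L/C), site 8 (D/S), site 11 (K/T), site 16 (N/I), site 22 (W/L), site 24 (C/V), site 28 (V/G), site 30 (K/C), site 31 (Y/T).
p = 10/31 = 0.322581.
d = −ln(1 − 0.322581) = −ln(0.677419) = 0.3895.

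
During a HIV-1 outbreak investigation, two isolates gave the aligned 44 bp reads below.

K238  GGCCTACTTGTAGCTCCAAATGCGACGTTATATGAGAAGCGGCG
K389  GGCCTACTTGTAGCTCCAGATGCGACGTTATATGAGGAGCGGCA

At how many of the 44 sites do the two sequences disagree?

3

Differing sites — 19:A/G; 37:A/G; 44:G/A.
That gives 3 mismatches out of 44 aligned sites, so the Hamming distance is 3.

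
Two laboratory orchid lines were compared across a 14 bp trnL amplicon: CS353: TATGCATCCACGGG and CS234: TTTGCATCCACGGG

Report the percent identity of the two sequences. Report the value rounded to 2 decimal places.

92.86%

A single mismatch occurs at site 2 (A/T).
13 of the 14 sites match, so the percent identity is 13/14 × 100 = 92.86%.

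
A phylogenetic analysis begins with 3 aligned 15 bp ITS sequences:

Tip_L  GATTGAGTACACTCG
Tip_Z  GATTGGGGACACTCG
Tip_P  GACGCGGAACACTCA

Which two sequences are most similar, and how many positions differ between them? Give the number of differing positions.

2

Pairwise Hamming distances:
  Tip_L vs Tip_Z: 2
  Tip_L vs Tip_P: 6
  Tip_Z vs Tip_P: 5
The smallest is 2, between Tip_L and Tip_Z.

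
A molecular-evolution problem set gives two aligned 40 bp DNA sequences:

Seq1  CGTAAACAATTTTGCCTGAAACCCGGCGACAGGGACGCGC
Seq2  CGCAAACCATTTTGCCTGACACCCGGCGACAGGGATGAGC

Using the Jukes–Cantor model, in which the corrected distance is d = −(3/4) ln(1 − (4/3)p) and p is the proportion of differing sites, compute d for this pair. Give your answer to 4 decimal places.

0.1367

The sequences differ at positions 3 (T/C), 8 (A/C), 20 (A/C), 36 (C/T), 38 (C/A).
p = 5/40 = 0.125000.
d = −0.75 · ln(1 − (4/3)·0.125000) = −0.75 · ln(0.833333) = −0.75 · (-0.182322) = 0.1367.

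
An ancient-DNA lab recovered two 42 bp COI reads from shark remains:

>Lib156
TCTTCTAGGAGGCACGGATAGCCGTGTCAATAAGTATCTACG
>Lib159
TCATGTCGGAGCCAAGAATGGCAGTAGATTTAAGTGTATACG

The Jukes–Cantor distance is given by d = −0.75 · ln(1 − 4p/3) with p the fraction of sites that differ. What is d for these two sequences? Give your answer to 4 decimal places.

0.4850

Mismatches occur at site 3 (T/A), site 5 (C/G), site 7 (A/C), site 12 (G/C), site 15 (C/A), site 17 (G/A), site 20 (A/G), site 23 (C/A), site 26 (G/A), site 27 (T/G), site 28 (C/A), site 29 (A/T), site 30 (A/T), site 36 (A/G), site 38 (C/A).
p = 15/42 = 0.357143.
d = −0.75 · ln(1 − (4/3)·0.357143) = −0.75 · ln(0.523809) = −0.75 · (-0.646628) = 0.4850.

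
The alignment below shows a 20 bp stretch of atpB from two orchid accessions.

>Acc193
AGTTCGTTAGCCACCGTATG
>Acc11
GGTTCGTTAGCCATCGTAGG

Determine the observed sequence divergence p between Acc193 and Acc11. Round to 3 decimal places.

0.150

Mismatches occur at site 1 (A/G), site 14 (C/T), site 19 (T/G).
There are 3 differences over 20 sites, so p = 3/20 = 0.150.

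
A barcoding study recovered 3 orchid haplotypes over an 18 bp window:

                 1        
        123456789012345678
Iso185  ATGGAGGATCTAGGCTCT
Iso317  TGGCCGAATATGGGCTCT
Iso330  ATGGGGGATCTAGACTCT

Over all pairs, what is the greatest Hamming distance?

8

Pairwise Hamming distances:
  Iso185 vs Iso317: 7
  Iso185 vs Iso330: 2
  Iso317 vs Iso330: 8
The largest is 8, between Iso317 and Iso330.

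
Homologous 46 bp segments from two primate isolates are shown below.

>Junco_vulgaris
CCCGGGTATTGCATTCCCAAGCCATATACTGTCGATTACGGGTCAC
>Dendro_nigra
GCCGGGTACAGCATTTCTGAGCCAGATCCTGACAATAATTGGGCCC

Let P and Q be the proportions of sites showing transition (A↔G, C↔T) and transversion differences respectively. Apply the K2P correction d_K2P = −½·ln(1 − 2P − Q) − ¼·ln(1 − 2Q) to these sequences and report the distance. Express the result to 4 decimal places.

0.4290

Mismatches occur at site 1 (C↔G, transversion), site 9 (T↔C, transition), site 10 (T↔A, transversion), site 16 (C↔T, transition), site 18 (C↔T, transition), site 19 (A↔G, transition), site 25 (T↔G, transversion), site 28 (A↔C, transversion), site 32 (T↔A, transversion), site 34 (G↔A, transition), site 37 (T↔A, transversion), site 39 (C↔T, transition), site 40 (G↔T, transversion), site 43 (T↔G, transversion), site 45 (A↔C, transversion).
Of the 15 differences, 6 transitions and 9 transversions over 46 sites: P = 6/46 = 0.130435, Q = 9/46 = 0.195652.
d = −0.5·ln(0.543478) − 0.25·ln(0.608696) = −0.5·(-0.609766) − 0.25·(-0.496436) = 0.4290.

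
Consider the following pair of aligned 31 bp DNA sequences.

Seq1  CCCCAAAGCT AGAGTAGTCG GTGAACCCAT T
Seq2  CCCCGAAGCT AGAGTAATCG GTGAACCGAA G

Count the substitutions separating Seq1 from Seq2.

5

The sequences differ at positions 5 (A/G), 17 (G/A), 28 (C/G), 30 (T/A), 31 (T/G).
That gives 5 mismatches out of 31 aligned sites, so the Hamming distance is 5.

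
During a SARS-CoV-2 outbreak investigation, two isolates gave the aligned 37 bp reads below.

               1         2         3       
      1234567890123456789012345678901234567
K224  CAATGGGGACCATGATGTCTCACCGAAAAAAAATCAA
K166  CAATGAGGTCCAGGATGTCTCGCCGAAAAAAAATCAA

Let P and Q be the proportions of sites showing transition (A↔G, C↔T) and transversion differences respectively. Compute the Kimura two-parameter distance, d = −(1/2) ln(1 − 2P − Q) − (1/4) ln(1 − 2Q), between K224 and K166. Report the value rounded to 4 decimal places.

0.1171

The sequences differ at positions 6 (G/A, transition), 9 (A/T, transversion), 13 (T/G, transversion), 22 (A/G, transition).
Of the 4 differences, 2 transitions and 2 transversions over 37 sites: P = 2/37 = 0.054054, Q = 2/37 = 0.054054.
d = −0.5·ln(0.837838) − 0.25·ln(0.891892) = −0.5·(-0.176931) − 0.25·(-0.114410) = 0.1171.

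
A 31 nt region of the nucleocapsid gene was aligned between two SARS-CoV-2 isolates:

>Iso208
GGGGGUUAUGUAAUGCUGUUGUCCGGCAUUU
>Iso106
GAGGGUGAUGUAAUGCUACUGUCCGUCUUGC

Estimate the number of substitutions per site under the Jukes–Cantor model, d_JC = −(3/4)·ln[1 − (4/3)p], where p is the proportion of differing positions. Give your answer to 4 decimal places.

Mismatches occur at site 2 (G↔A), site 7 (U↔G), site 18 (G↔A), site 19 (U↔C), site 26 (G↔U), site 28 (A↔U), site 30 (U↔G), site 31 (U↔C).
p = 8/31 = 0.258065.
d = −0.75 · ln(1 − (4/3)·0.258065) = −0.75 · ln(0.655913) = −0.75 · (-0.421727) = 0.3163.

0.3163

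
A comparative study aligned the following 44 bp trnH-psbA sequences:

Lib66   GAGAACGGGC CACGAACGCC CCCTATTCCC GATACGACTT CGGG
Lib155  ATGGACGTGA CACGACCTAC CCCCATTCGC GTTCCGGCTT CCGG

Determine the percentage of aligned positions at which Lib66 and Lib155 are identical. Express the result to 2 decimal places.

The sequences differ at positions 1 (G/A), 2 (A/T), 4 (A/G), 8 (G/T), 10 (C/A), 16 (A/C), 18 (G/T), 19 (C/A), 24 (T/C), 29 (C/G), 32 (A/T), 34 (A/C), 37 (A/G), 42 (G/C).
30 of the 44 sites match, so the percent identity is 30/44 × 100 = 68.18%.

68.18%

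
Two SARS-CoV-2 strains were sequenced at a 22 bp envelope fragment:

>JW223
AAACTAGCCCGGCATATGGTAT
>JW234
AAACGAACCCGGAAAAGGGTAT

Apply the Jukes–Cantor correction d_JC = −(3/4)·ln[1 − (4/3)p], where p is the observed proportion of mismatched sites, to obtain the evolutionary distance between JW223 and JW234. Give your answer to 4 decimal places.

0.2708

Mismatches occur at site 5 (T↔G), site 7 (G↔A), site 13 (C↔A), site 15 (T↔A), site 17 (T↔G).
p = 5/22 = 0.227273.
d = −0.75 · ln(1 − (4/3)·0.227273) = −0.75 · ln(0.696969) = −0.75 · (-0.361014) = 0.2708.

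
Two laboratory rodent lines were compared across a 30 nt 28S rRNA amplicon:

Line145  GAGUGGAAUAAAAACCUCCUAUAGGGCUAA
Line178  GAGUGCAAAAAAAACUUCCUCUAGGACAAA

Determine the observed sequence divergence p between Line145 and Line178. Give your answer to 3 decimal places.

Differing sites — 6:G/C; 9:U/A; 16:C/U; 21:A/C; 26:G/A; 28:U/A.
There are 6 differences over 30 sites, so p = 6/30 = 0.200.

0.200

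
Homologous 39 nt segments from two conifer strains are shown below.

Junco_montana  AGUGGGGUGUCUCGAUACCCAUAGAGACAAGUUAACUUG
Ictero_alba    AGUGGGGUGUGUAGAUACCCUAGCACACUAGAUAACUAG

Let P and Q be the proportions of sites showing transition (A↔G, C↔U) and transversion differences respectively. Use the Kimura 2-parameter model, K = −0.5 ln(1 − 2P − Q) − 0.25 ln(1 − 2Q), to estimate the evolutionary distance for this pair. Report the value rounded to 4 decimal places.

Differing sites — 11:C/G (Tv); 13:C/A (Tv); 21:A/U (Tv); 22:U/A (Tv); 23:A/G (Ti); 24:G/C (Tv); 26:G/C (Tv); 29:A/U (Tv); 32:U/A (Tv); 38:U/A (Tv).
Of the 10 differences, 1 transition and 9 transversions over 39 sites: P = 1/39 = 0.025641, Q = 9/39 = 0.230769.
d = −0.5·ln(0.717949) − 0.25·ln(0.538462) = −0.5·(-0.331357) − 0.25·(-0.619038) = 0.3204.

0.3204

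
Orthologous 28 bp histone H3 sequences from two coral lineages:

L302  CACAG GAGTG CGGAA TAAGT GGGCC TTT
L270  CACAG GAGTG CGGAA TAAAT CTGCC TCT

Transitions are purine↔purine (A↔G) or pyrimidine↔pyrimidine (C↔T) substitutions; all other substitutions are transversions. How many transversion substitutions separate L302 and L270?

Mismatches occur at site 19 (G↔A, transition), site 21 (G↔C, transversion), site 22 (G↔T, transversion), site 27 (T↔C, transition).
Of the 4 differences, 2 transitions and 2 transversions, so the answer is 2.

2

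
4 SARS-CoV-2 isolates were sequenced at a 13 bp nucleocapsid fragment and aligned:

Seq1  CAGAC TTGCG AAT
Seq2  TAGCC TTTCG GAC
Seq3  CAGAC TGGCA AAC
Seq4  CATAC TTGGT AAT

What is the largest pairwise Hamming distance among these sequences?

8

Pairwise Hamming distances:
  Seq1 vs Seq2: 5
  Seq1 vs Seq3: 3
  Seq1 vs Seq4: 3
  Seq2 vs Seq3: 6
  Seq2 vs Seq4: 8
  Seq3 vs Seq4: 5
The largest is 8, between Seq2 and Seq4.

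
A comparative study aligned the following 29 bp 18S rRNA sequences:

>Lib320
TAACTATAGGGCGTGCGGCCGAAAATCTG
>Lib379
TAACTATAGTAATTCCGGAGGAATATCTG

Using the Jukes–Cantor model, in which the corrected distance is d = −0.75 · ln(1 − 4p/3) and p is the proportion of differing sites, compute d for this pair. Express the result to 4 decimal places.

The sequences differ at positions 10 (G/T), 11 (G/A), 12 (C/A), 13 (G/T), 15 (G/C), 19 (C/A), 20 (C/G), 24 (A/T).
p = 8/29 = 0.275862.
d = −0.75 · ln(1 − (4/3)·0.275862) = −0.75 · ln(0.632184) = −0.75 · (-0.458575) = 0.3439.

0.3439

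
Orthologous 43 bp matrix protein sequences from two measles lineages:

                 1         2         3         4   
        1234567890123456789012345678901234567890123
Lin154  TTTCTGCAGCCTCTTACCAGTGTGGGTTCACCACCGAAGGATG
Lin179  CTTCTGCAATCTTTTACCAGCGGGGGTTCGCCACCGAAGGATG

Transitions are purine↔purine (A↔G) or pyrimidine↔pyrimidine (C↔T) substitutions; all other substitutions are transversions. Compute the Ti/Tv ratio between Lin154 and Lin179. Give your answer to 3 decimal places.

6.000

Mismatches occur at site 1 (T/C, transition), site 9 (G/A, transition), site 10 (C/T, transition), site 13 (C/T, transition), site 21 (T/C, transition), site 23 (T/G, transversion), site 30 (A/G, transition).
Of the 7 differences, 6 transitions and 1 transversion, so Ti/Tv = 6/1 = 6.000.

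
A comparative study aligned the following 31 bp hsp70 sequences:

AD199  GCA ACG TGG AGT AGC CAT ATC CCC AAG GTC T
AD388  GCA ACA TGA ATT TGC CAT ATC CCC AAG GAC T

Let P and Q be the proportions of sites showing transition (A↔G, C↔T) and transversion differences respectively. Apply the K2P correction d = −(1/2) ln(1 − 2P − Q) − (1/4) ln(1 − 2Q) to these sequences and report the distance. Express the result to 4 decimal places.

0.1817

Mismatches occur at site 6 (G↔A, transition), site 9 (G↔A, transition), site 11 (G↔T, transversion), site 13 (A↔T, transversion), site 29 (T↔A, transversion).
Of the 5 differences, 2 transitions and 3 transversions over 31 sites: P = 2/31 = 0.064516, Q = 3/31 = 0.096774.
d = −0.5·ln(0.774194) − 0.25·ln(0.806452) = −0.5·(-0.255933) − 0.25·(-0.215111) = 0.1817.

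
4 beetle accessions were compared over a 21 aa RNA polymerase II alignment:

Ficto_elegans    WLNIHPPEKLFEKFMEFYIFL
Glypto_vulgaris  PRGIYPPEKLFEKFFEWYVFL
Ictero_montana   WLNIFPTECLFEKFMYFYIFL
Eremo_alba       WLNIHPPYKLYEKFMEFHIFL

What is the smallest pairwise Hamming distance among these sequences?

Pairwise Hamming distances:
  Ficto_elegans vs Glypto_vulgaris: 7
  Ficto_elegans vs Ictero_montana: 4
  Ficto_elegans vs Eremo_alba: 3
  Glypto_vulgaris vs Ictero_montana: 10
  Glypto_vulgaris vs Eremo_alba: 10
  Ictero_montana vs Eremo_alba: 7
The smallest is 3, between Ficto_elegans and Eremo_alba.

3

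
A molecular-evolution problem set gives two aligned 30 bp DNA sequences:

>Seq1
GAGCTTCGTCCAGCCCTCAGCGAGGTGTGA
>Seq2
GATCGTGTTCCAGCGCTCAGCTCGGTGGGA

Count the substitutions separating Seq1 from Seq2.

8

Differing sites — 3:G/T; 5:T/G; 7:C/G; 8:G/T; 15:C/G; 22:G/T; 23:A/C; 28:T/G.
That gives 8 mismatches out of 30 aligned sites, so the Hamming distance is 8.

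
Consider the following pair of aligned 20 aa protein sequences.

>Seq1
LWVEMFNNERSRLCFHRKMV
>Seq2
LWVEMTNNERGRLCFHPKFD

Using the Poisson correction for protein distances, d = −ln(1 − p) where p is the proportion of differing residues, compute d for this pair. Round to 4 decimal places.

0.2877

Mismatches occur at site 6 (F→T), site 11 (S→G), site 17 (R→P), site 19 (M→F), site 20 (V→D).
p = 5/20 = 0.250000.
d = −ln(1 − 0.250000) = −ln(0.750000) = 0.2877.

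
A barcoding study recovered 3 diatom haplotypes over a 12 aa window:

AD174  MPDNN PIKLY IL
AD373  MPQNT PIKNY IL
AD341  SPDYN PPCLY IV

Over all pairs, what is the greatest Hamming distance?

Pairwise Hamming distances:
  AD174 vs AD373: 3
  AD174 vs AD341: 5
  AD373 vs AD341: 8
The largest is 8, between AD373 and AD341.

8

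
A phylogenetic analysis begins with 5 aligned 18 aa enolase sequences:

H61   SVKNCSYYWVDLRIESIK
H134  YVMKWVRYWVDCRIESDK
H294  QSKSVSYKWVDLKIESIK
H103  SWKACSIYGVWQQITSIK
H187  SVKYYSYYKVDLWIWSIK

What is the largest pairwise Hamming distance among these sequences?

13

Pairwise Hamming distances:
  H61 vs H134: 8
  H61 vs H294: 6
  H61 vs H103: 8
  H61 vs H187: 5
  H134 vs H294: 11
  H134 vs H103: 13
  H134 vs H187: 11
  H294 vs H103: 11
  H294 vs H187: 8
  H103 vs H187: 9
The largest is 13, between H134 and H103.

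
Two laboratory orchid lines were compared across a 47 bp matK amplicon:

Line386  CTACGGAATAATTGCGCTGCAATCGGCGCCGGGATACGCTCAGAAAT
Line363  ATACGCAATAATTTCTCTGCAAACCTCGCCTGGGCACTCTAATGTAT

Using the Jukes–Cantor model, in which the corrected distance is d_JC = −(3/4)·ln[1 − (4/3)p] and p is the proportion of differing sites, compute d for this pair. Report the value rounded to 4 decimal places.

Mismatches occur at site 1 (C↔A), site 6 (G↔C), site 14 (G↔T), site 16 (G↔T), site 23 (T↔A), site 25 (G↔C), site 26 (G↔T), site 31 (G↔T), site 34 (A↔G), site 35 (T↔C), site 38 (G↔T), site 41 (C↔A), site 43 (G↔T), site 44 (A↔G), site 45 (A↔T).
p = 15/47 = 0.319149.
d = −0.75 · ln(1 − (4/3)·0.319149) = −0.75 · ln(0.574468) = −0.75 · (-0.554311) = 0.4157.

0.4157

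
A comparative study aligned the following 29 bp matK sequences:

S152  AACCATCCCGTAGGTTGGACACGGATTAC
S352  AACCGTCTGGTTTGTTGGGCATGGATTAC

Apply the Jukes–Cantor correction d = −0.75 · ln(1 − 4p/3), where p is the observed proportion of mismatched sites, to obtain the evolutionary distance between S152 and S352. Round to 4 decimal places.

The sequences differ at positions 5 (A/G), 8 (C/T), 9 (C/G), 12 (A/T), 13 (G/T), 19 (A/G), 22 (C/T).
p = 7/29 = 0.241379.
d = −0.75 · ln(1 − (4/3)·0.241379) = −0.75 · ln(0.678161) = −0.75 · (-0.388371) = 0.2913.

0.2913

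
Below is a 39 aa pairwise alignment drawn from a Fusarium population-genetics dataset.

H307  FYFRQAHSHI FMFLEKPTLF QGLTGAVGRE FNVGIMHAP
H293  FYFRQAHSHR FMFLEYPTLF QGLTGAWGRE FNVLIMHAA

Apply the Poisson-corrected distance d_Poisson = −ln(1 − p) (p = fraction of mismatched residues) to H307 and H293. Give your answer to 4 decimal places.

Differing sites — 10:I/R; 16:K/Y; 27:V/W; 34:G/L; 39:P/A.
p = 5/39 = 0.128205.
d = −ln(1 − 0.128205) = −ln(0.871795) = 0.1372.

0.1372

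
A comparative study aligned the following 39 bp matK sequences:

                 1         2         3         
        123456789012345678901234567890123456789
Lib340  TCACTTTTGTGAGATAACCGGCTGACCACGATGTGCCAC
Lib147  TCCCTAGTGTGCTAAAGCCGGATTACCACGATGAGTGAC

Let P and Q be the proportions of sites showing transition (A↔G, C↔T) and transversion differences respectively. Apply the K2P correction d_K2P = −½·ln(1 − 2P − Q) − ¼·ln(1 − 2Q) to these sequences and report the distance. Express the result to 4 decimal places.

The sequences differ at positions 3 (A/C, transversion), 6 (T/A, transversion), 7 (T/G, transversion), 12 (A/C, transversion), 13 (G/T, transversion), 15 (T/A, transversion), 17 (A/G, transition), 22 (C/A, transversion), 24 (G/T, transversion), 34 (T/A, transversion), 36 (C/T, transition), 37 (C/G, transversion).
Of the 12 differences, 2 transitions and 10 transversions over 39 sites: P = 2/39 = 0.051282, Q = 10/39 = 0.256410.
d = −0.5·ln(0.641026) − 0.25·ln(0.487180) = −0.5·(-0.444685) − 0.25·(-0.719122) = 0.4021.

0.4021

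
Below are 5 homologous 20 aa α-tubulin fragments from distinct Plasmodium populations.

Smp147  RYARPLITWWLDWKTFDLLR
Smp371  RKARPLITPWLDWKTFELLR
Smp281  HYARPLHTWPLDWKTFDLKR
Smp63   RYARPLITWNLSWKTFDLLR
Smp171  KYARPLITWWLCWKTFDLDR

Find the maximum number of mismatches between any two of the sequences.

Pairwise Hamming distances:
  Smp147 vs Smp371: 3
  Smp147 vs Smp281: 4
  Smp147 vs Smp63: 2
  Smp147 vs Smp171: 3
  Smp371 vs Smp281: 7
  Smp371 vs Smp63: 5
  Smp371 vs Smp171: 6
  Smp281 vs Smp63: 5
  Smp281 vs Smp171: 5
  Smp63 vs Smp171: 4
The largest is 7, between Smp371 and Smp281.

7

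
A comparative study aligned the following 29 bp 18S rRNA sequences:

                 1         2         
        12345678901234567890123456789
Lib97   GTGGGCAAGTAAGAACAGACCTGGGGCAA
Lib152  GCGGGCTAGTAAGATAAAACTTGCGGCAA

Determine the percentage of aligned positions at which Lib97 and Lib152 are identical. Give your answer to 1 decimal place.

The sequences differ at positions 2 (T/C), 7 (A/T), 15 (A/T), 16 (C/A), 18 (G/A), 21 (C/T), 24 (G/C).
22 of the 29 sites match, so the percent identity is 22/29 × 100 = 75.9%.

75.9%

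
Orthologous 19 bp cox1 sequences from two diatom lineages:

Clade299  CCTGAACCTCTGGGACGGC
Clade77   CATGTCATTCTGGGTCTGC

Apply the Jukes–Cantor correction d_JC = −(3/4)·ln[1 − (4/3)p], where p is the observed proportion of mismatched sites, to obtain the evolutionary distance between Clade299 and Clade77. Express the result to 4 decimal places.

0.5068

Mismatches occur at site 2 (C↔A), site 5 (A↔T), site 6 (A↔C), site 7 (C↔A), site 8 (C↔T), site 15 (A↔T), site 17 (G↔T).
p = 7/19 = 0.368421.
d = −0.75 · ln(1 − (4/3)·0.368421) = −0.75 · ln(0.508772) = −0.75 · (-0.675755) = 0.5068.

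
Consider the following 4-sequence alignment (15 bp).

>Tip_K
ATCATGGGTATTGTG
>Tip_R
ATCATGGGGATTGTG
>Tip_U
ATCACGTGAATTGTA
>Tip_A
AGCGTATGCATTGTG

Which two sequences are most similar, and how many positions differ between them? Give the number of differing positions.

1

Pairwise Hamming distances:
  Tip_K vs Tip_R: 1
  Tip_K vs Tip_U: 4
  Tip_K vs Tip_A: 5
  Tip_R vs Tip_U: 4
  Tip_R vs Tip_A: 5
  Tip_U vs Tip_A: 6
The smallest is 1, between Tip_K and Tip_R.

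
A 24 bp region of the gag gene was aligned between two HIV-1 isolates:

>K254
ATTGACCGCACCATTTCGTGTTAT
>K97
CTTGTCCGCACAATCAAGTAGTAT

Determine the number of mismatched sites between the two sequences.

Differing sites — 1:A/C; 5:A/T; 12:C/A; 15:T/C; 16:T/A; 17:C/A; 20:G/A; 21:T/G.
That gives 8 mismatches out of 24 aligned sites, so the Hamming distance is 8.

8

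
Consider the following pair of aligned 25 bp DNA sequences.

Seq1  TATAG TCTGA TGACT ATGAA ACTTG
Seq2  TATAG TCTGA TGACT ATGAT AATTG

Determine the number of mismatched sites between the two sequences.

Differing sites — 20:A/T; 22:C/A.
That gives 2 mismatches out of 25 aligned sites, so the Hamming distance is 2.

2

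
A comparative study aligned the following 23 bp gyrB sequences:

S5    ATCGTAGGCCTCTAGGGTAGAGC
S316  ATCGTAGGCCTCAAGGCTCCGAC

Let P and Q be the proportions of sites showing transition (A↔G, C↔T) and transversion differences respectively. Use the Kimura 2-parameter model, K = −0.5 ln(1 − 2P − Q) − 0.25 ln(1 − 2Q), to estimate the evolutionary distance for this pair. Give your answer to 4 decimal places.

0.3206

The sequences differ at positions 13 (T/A, transversion), 17 (G/C, transversion), 19 (A/C, transversion), 20 (G/C, transversion), 21 (A/G, transition), 22 (G/A, transition).
Of the 6 differences, 2 transitions and 4 transversions over 23 sites: P = 2/23 = 0.086957, Q = 4/23 = 0.173913.
d = −0.5·ln(0.652173) − 0.25·ln(0.652174) = −0.5·(-0.427445) − 0.25·(-0.427444) = 0.3206.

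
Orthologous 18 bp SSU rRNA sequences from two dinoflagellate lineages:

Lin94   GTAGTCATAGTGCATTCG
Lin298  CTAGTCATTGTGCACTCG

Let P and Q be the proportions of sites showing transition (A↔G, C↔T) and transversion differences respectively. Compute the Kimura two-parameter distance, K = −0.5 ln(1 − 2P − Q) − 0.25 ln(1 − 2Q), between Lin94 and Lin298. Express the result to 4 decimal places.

Mismatches occur at site 1 (G→C, transversion), site 9 (A→T, transversion), site 15 (T→C, transition).
Of the 3 differences, 1 transition and 2 transversions over 18 sites: P = 1/18 = 0.055556, Q = 2/18 = 0.111111.
d = −0.5·ln(0.777777) − 0.25·ln(0.777778) = −0.5·(-0.251315) − 0.25·(-0.251314) = 0.1885.

0.1885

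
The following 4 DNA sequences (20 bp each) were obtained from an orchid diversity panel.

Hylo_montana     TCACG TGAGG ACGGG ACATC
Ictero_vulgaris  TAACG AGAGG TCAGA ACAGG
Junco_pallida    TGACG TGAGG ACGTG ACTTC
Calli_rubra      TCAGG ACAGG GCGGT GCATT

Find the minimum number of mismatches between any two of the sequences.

Pairwise Hamming distances:
  Hylo_montana vs Ictero_vulgaris: 7
  Hylo_montana vs Junco_pallida: 3
  Hylo_montana vs Calli_rubra: 7
  Ictero_vulgaris vs Junco_pallida: 9
  Ictero_vulgaris vs Calli_rubra: 9
  Junco_pallida vs Calli_rubra: 10
The smallest is 3, between Hylo_montana and Junco_pallida.

3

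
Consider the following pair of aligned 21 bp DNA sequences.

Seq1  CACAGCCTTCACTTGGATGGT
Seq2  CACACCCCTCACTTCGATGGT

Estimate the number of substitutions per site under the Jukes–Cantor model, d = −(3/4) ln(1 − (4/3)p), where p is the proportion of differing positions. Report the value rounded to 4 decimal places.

0.1585

Mismatches occur at site 5 (G/C), site 8 (T/C), site 15 (G/C).
p = 3/21 = 0.142857.
d = −0.75 · ln(1 − (4/3)·0.142857) = −0.75 · ln(0.809524) = −0.75 · (-0.211309) = 0.1585.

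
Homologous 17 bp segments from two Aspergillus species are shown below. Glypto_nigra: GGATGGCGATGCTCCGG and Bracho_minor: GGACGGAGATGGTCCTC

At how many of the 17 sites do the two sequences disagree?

Mismatches occur at site 4 (T/C), site 7 (C/A), site 12 (C/G), site 16 (G/T), site 17 (G/C).
That gives 5 mismatches out of 17 aligned sites, so the Hamming distance is 5.

5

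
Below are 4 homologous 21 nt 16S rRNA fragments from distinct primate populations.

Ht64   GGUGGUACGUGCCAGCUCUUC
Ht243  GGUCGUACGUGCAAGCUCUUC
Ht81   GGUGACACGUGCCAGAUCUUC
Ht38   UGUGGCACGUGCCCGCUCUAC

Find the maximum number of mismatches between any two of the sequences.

Pairwise Hamming distances:
  Ht64 vs Ht243: 2
  Ht64 vs Ht81: 3
  Ht64 vs Ht38: 4
  Ht243 vs Ht81: 5
  Ht243 vs Ht38: 6
  Ht81 vs Ht38: 5
The largest is 6, between Ht243 and Ht38.

6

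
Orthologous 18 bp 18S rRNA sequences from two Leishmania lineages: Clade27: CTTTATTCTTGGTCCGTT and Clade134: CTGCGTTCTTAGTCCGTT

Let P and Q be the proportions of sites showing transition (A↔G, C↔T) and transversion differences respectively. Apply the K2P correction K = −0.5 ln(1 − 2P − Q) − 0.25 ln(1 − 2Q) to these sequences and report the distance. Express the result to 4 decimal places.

0.2757

Differing sites — 3:T/G (Tv); 4:T/C (Ti); 5:A/G (Ti); 11:G/A (Ti).
Of the 4 differences, 3 transitions and 1 transversion over 18 sites: P = 3/18 = 0.166667, Q = 1/18 = 0.055556.
d = −0.5·ln(0.611110) − 0.25·ln(0.888888) = −0.5·(-0.492478) − 0.25·(-0.117784) = 0.2757.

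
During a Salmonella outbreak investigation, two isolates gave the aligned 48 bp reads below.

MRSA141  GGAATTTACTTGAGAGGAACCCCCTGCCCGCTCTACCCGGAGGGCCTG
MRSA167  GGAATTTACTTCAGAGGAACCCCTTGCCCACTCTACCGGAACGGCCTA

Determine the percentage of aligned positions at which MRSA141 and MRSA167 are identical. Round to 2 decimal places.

85.42%

Differing sites — 12:G/C; 24:C/T; 30:G/A; 38:C/G; 40:G/A; 42:G/C; 48:G/A.
41 of the 48 sites match, so the percent identity is 41/48 × 100 = 85.42%.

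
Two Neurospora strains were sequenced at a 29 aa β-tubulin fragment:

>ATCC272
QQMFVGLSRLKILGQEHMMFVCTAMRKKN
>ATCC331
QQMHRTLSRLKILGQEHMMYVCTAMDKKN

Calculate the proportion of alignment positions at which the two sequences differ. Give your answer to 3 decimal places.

The sequences differ at positions 4 (F/H), 5 (V/R), 6 (G/T), 20 (F/Y), 26 (R/D).
There are 5 differences over 29 sites, so p = 5/29 = 0.172.

0.172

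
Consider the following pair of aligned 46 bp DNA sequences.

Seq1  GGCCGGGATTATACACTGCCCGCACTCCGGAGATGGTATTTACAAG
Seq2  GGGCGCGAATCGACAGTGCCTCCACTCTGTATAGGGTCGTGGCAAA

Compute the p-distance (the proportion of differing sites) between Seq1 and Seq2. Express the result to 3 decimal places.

Mismatches occur at site 3 (C→G), site 6 (G→C), site 9 (T→A), site 11 (A→C), site 12 (T→G), site 16 (C→G), site 21 (C→T), site 22 (G→C), site 28 (C→T), site 30 (G→T), site 32 (G→T), site 34 (T→G), site 38 (A→C), site 39 (T→G), site 41 (T→G), site 42 (A→G), site 46 (G→A).
There are 17 differences over 46 sites, so p = 17/46 = 0.370.

0.370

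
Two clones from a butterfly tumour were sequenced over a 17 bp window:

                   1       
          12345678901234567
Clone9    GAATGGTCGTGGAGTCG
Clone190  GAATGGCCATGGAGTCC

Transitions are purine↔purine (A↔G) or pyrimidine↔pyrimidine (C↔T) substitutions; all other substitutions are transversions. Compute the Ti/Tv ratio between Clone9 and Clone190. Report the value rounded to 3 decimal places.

Mismatches occur at site 7 (T↔C, transition), site 9 (G↔A, transition), site 17 (G↔C, transversion).
Of the 3 differences, 2 transitions and 1 transversion, so Ti/Tv = 2/1 = 2.000.

2.000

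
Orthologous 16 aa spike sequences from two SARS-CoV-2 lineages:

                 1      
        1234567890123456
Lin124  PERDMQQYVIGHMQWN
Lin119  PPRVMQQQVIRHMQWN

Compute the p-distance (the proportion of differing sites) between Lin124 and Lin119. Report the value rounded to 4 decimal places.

0.2500

The sequences differ at positions 2 (E/P), 4 (D/V), 8 (Y/Q), 11 (G/R).
There are 4 differences over 16 sites, so p = 4/16 = 0.2500.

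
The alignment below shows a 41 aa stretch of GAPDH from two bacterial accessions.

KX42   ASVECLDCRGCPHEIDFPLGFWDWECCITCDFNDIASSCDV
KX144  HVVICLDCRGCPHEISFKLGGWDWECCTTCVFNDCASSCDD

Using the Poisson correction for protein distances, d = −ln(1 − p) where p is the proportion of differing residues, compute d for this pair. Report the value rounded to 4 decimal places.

The sequences differ at positions 1 (A/H), 2 (S/V), 4 (E/I), 16 (D/S), 18 (P/K), 21 (F/G), 28 (I/T), 31 (D/V), 35 (I/C), 41 (V/D).
p = 10/41 = 0.243902.
d = −ln(1 − 0.243902) = −ln(0.756098) = 0.2796.

0.2796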